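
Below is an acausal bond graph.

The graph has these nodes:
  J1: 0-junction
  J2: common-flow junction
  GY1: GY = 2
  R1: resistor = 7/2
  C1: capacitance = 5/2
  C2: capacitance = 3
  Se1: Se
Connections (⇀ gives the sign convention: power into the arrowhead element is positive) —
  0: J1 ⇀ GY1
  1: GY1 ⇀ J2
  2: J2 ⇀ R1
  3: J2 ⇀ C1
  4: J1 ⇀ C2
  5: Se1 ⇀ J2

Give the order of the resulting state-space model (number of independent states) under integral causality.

2  (C1, C2 all integral)

#5 stroke at J2  (Se1: effort source, stroke at far end)
#3 stroke at J2  (prefer integral on C1)
#4 stroke at J1  (C2 integral (e out))
#0 stroke at GY1  (J1: bond 4 brought effort, rest push out)
#1 stroke at GY1  (GY1 both-in/both-out from 0)
#2 stroke at J2  (J2 flow already set via bond 1)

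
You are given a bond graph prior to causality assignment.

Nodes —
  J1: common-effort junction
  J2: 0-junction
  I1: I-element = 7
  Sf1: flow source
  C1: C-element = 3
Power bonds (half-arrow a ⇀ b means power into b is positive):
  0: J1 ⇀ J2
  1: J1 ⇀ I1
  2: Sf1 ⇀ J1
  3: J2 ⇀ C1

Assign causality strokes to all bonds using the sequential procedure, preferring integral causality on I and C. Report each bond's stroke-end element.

β2 stroke→Sf1  (source Sf1 imposes f)
β1 stroke→I1  (I1: I, integral causality)
β0 stroke→J1  (J1 needs exactly one e-in)
β3 stroke→J2  (J2 needs exactly one e-in)

b0 stroke at J1
b1 stroke at I1
b2 stroke at Sf1
b3 stroke at J2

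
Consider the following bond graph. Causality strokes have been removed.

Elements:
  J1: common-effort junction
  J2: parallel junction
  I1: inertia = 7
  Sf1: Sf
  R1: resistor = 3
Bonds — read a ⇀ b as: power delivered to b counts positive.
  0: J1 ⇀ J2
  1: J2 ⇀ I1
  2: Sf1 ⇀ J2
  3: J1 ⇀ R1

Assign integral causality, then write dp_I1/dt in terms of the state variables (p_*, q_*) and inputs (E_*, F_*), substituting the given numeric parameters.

bond 2 stroke→Sf1  (Sf1 (Sf) sets flow on bond)
bond 1 stroke→I1  (I1 outputs flow p/I1)
bond 0 stroke→J2  (J2: last free bond brings effort in)
bond 3 stroke→J1  (closing 0-jn rule on J1)

dp_I1/dt = 3*F_Sf1 - 3*p_I1/7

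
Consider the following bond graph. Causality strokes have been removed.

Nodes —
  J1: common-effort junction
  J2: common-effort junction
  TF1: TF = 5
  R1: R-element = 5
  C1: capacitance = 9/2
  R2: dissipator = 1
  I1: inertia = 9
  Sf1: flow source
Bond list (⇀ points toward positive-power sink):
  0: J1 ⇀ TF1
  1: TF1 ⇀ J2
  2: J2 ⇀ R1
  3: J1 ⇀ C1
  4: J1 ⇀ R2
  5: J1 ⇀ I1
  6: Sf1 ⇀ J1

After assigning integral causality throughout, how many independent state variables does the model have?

b6 |Sf1  (Sf1: flow source, stroke at near end)
b3 |J1  (prefer integral on C1)
b0 |TF1  (J1: bond 3 brought effort, rest push out)
b4 |R2  (J1: bond 3 brought effort, rest push out)
b5 |I1  (J1: bond 3 brought effort, rest push out)
b1 |J2  (TF1: transformer flips bond 0)
b2 |R1  (common-e at J2 fixed by 1)

2  (C1, I1 all integral)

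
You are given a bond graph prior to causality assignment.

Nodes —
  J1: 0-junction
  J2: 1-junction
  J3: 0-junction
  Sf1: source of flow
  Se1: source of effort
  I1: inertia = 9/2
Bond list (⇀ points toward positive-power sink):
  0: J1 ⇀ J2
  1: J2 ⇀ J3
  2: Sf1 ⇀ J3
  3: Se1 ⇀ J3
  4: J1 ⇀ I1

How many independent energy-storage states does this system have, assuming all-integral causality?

b2 |Sf1  (Sf1 (Sf) sets flow on bond)
b3 |J3  (Se1 (Se) sets effort on bond)
b1 |J2  (common-e at J3 fixed by 3)
b0 |J1  (J2: last free bond brings flow in)
b4 |I1  (J1 effort already set via bond 0)

1  (I1 all integral)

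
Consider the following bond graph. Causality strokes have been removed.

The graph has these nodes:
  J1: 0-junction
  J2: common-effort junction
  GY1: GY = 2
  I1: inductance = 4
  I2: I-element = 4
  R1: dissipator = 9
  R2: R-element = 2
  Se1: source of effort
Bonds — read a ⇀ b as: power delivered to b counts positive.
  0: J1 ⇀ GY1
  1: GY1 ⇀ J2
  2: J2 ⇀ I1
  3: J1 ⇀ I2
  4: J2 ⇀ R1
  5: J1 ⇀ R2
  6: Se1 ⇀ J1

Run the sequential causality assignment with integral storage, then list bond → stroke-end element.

β6 stroke→J1  (Se1 fixes effort; stroke away)
β0 stroke→GY1  (J1: bond 6 brought effort, rest push out)
β3 stroke→I2  (J1 effort already set via bond 6)
β5 stroke→R2  (common-e at J1 fixed by 6)
β1 stroke→GY1  (GY GY1: same side as bond 0)
β2 stroke→I1  (I1: I, integral causality)
β4 stroke→J2  (J2 needs exactly one e-in)

b0 |GY1
b1 |GY1
b2 |I1
b3 |I2
b4 |J2
b5 |R2
b6 |J1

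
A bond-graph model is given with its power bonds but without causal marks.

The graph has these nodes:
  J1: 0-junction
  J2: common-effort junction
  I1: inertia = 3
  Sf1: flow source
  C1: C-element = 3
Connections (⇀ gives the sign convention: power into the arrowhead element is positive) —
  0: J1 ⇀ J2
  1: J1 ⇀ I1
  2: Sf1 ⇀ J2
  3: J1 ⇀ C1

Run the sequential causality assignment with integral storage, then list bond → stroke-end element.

#2 stroke→Sf1  (Sf1: flow source, stroke at near end)
#0 stroke→J2  (J2 needs exactly one e-in)
#1 stroke→I1  (prefer integral on I1)
#3 stroke→J1  (J1: last free bond brings effort in)

bond 0 stroke at J2
bond 1 stroke at I1
bond 2 stroke at Sf1
bond 3 stroke at J1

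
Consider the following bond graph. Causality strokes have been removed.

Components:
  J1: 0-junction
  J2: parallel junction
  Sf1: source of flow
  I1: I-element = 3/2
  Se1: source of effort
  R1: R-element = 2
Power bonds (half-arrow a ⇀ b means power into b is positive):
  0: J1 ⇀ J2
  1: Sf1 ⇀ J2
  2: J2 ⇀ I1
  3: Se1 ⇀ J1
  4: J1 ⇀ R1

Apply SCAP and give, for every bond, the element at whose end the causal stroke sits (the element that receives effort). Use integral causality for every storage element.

bond 0 stroke→J2
bond 1 stroke→Sf1
bond 2 stroke→I1
bond 3 stroke→J1
bond 4 stroke→R1

b1 |Sf1  (Sf1: flow source, stroke at near end)
b3 |J1  (Se1 (Se) sets effort on bond)
b0 |J2  (0-jn J1 has e-setter on 3)
b4 |R1  (J1: bond 3 brought effort, rest push out)
b2 |I1  (common-e at J2 fixed by 0)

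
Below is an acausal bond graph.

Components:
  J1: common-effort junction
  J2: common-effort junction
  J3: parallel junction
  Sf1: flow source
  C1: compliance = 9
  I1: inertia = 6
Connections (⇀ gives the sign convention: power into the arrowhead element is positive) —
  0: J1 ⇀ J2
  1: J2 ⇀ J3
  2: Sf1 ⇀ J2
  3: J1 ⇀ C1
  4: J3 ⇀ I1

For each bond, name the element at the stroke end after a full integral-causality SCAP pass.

#2 →Sf1  (Sf1 fixes flow; stroke at Sf1)
#3 →J1  (C1: C, integral causality)
#0 →J2  (common-e at J1 fixed by 3)
#1 →J3  (J2: bond 0 brought effort, rest push out)
#4 →I1  (J3 effort already set via bond 1)

bond 0 |J2
bond 1 |J3
bond 2 |Sf1
bond 3 |J1
bond 4 |I1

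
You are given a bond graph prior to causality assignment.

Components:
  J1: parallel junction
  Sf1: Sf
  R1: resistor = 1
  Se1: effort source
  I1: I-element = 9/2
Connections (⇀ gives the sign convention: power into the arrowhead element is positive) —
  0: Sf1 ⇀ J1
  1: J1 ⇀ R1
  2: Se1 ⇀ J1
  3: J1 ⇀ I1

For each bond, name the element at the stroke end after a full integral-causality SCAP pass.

bond 0 stroke at Sf1
bond 1 stroke at R1
bond 2 stroke at J1
bond 3 stroke at I1

β0 stroke→Sf1  (Sf1 (Sf) sets flow on bond)
β2 stroke→J1  (Se1 fixes effort; stroke away)
β1 stroke→R1  (J1: bond 2 brought effort, rest push out)
β3 stroke→I1  (J1 effort already set via bond 2)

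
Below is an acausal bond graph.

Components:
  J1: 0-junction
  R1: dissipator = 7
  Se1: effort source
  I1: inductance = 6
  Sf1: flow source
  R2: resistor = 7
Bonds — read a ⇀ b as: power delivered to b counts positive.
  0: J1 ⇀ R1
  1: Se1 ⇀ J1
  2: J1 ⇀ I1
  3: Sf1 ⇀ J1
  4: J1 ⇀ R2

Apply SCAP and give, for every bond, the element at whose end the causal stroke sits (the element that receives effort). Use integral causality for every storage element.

β0 →R1
β1 →J1
β2 →I1
β3 →Sf1
β4 →R2

bond 1 stroke→J1  (Se1: effort source, stroke at far end)
bond 3 stroke→Sf1  (Sf1 fixes flow; stroke at Sf1)
bond 0 stroke→R1  (0-jn J1 has e-setter on 1)
bond 2 stroke→I1  (0-jn J1 has e-setter on 1)
bond 4 stroke→R2  (J1: bond 1 brought effort, rest push out)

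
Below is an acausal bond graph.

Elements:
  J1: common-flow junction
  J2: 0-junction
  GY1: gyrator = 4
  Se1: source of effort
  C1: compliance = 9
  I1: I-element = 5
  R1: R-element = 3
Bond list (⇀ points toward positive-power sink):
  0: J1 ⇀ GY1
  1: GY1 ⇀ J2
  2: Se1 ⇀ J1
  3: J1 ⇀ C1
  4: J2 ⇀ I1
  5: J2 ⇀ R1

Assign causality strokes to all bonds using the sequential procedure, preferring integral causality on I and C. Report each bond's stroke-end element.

bond 0 stroke at GY1
bond 1 stroke at GY1
bond 2 stroke at J1
bond 3 stroke at J1
bond 4 stroke at I1
bond 5 stroke at J2

β2 stroke→J1  (Se1 (Se) sets effort on bond)
β3 stroke→J1  (prefer integral on C1)
β0 stroke→GY1  (J1 needs exactly one f-in)
β1 stroke→GY1  (GY1 both-in/both-out from 0)
β4 stroke→I1  (I1: I, integral causality)
β5 stroke→J2  (closing 0-jn rule on J2)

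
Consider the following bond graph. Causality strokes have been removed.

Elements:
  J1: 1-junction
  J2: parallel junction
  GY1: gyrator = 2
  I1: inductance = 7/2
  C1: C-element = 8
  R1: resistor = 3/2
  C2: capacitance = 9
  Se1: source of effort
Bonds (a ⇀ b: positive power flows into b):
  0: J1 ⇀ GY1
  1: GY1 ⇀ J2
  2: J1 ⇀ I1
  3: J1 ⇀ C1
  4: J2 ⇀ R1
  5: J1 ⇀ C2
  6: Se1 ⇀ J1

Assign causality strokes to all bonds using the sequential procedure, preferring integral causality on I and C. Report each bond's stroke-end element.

bond 0 stroke at J1
bond 1 stroke at J2
bond 2 stroke at I1
bond 3 stroke at J1
bond 4 stroke at R1
bond 5 stroke at J1
bond 6 stroke at J1

#6 stroke at J1  (Se1: effort source, stroke at far end)
#2 stroke at I1  (I1 outputs flow p/I1)
#0 stroke at J1  (common-f at J1 fixed by 2)
#3 stroke at J1  (1-jn J1 has f-setter on 2)
#5 stroke at J1  (J1: bond 2 brought flow, rest push out)
#1 stroke at J2  (through GY1, causality inverts; strokes same side of GY1)
#4 stroke at R1  (J2: bond 1 brought effort, rest push out)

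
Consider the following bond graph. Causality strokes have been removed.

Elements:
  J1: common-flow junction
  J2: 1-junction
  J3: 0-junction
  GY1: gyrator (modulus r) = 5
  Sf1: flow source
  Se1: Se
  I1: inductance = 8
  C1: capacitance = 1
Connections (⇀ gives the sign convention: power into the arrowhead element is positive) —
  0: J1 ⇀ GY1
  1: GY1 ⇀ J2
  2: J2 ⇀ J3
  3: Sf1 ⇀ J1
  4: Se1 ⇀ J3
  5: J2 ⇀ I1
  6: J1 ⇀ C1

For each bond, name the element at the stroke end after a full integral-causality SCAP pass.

#3 stroke→Sf1  (Sf1: flow source, stroke at near end)
#4 stroke→J3  (source Se1 imposes e)
#0 stroke→J1  (J1: bond 3 brought flow, rest push out)
#6 stroke→J1  (1-jn J1 has f-setter on 3)
#2 stroke→J2  (common-e at J3 fixed by 4)
#1 stroke→J2  (through GY1, causality inverts; strokes same side of GY1)
#5 stroke→I1  (J2 needs exactly one f-in)

β0 stroke→J1
β1 stroke→J2
β2 stroke→J2
β3 stroke→Sf1
β4 stroke→J3
β5 stroke→I1
β6 stroke→J1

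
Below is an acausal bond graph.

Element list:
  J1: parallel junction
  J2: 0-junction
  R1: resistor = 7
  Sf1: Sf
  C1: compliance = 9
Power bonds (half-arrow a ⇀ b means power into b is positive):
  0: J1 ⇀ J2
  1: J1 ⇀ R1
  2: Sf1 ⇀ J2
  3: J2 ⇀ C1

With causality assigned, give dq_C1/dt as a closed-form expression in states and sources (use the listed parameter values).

β2 stroke at Sf1  (Sf1 fixes flow; stroke at Sf1)
β3 stroke at J2  (C1 outputs effort q/C1)
β0 stroke at J1  (J2 effort already set via bond 3)
β1 stroke at R1  (common-e at J1 fixed by 0)

dq_C1/dt = F_Sf1 - q_C1/63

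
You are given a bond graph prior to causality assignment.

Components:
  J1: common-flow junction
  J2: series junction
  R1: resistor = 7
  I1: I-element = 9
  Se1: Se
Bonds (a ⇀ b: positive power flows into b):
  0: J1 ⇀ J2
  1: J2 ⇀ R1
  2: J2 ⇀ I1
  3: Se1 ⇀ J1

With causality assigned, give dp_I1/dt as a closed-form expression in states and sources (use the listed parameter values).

#3 stroke at J1  (Se1 fixes effort; stroke away)
#0 stroke at J2  (J1: last free bond brings flow in)
#2 stroke at I1  (I1 integral (f out))
#1 stroke at J2  (J2: bond 2 brought flow, rest push out)

dp_I1/dt = E_Se1 - 7*p_I1/9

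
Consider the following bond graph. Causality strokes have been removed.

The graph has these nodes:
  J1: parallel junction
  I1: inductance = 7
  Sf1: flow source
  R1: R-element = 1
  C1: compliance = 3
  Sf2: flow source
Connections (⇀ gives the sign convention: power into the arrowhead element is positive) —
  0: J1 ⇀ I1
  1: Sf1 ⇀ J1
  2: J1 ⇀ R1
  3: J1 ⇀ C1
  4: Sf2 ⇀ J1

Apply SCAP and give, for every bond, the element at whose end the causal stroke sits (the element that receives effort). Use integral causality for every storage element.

bond 1 |Sf1  (Sf1 (Sf) sets flow on bond)
bond 4 |Sf2  (Sf2 (Sf) sets flow on bond)
bond 0 |I1  (I1 integral (f out))
bond 3 |J1  (C1 outputs effort q/C1)
bond 2 |R1  (0-jn J1 has e-setter on 3)

bond 0 →I1
bond 1 →Sf1
bond 2 →R1
bond 3 →J1
bond 4 →Sf2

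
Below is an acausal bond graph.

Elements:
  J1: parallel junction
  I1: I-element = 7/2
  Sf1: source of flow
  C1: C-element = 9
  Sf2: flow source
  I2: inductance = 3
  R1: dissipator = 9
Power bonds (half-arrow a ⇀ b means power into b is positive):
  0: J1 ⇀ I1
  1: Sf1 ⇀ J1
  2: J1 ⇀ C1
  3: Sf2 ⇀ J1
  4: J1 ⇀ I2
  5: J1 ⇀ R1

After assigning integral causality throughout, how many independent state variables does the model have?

b1 stroke at Sf1  (source Sf1 imposes f)
b3 stroke at Sf2  (Sf2: flow source, stroke at near end)
b0 stroke at I1  (I1 integral (f out))
b2 stroke at J1  (C1 integral (e out))
b4 stroke at I2  (common-e at J1 fixed by 2)
b5 stroke at R1  (common-e at J1 fixed by 2)

3  (C1, I1, I2 all integral)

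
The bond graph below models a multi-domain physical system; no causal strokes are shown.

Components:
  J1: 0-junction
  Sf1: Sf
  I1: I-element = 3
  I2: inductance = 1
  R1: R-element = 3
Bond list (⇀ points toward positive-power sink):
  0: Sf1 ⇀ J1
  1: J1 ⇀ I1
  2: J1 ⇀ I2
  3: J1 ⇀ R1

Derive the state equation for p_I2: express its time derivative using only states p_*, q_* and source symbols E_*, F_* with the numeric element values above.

dp_I2/dt = 3*F_Sf1 - p_I1 - 3*p_I2

β0 →Sf1  (Sf1 (Sf) sets flow on bond)
β1 →I1  (I1 outputs flow p/I1)
β2 →I2  (I2 outputs flow p/I2)
β3 →J1  (J1 needs exactly one e-in)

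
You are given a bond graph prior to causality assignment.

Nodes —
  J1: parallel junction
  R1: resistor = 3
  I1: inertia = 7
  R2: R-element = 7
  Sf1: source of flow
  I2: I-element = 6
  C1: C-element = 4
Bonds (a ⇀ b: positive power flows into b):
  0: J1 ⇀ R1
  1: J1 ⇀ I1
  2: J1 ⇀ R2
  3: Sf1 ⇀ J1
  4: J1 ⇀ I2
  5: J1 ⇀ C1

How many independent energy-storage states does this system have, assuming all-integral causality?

3  (C1, I1, I2 all integral)

#3 stroke→Sf1  (Sf1: flow source, stroke at near end)
#1 stroke→I1  (prefer integral on I1)
#4 stroke→I2  (I2 integral (f out))
#5 stroke→J1  (C1 integral (e out))
#0 stroke→R1  (J1: bond 5 brought effort, rest push out)
#2 stroke→R2  (0-jn J1 has e-setter on 5)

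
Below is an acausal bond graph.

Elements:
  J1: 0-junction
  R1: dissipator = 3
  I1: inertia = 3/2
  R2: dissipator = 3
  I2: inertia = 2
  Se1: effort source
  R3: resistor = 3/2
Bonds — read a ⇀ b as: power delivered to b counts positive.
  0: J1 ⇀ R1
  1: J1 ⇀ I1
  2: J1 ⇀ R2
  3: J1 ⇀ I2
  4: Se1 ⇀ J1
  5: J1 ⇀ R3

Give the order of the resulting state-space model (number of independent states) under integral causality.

2  (I1, I2 all integral)

β4 →J1  (source Se1 imposes e)
β0 →R1  (common-e at J1 fixed by 4)
β1 →I1  (0-jn J1 has e-setter on 4)
β2 →R2  (0-jn J1 has e-setter on 4)
β3 →I2  (J1: bond 4 brought effort, rest push out)
β5 →R3  (J1 effort already set via bond 4)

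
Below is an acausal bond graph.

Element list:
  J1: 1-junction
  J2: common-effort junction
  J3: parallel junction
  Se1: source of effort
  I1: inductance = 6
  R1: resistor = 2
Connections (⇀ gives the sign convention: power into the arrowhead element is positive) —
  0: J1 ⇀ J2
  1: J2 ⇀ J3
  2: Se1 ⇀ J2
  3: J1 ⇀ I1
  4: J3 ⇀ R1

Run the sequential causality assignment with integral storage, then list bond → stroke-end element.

bond 0 stroke→J1
bond 1 stroke→J3
bond 2 stroke→J2
bond 3 stroke→I1
bond 4 stroke→R1

#2 →J2  (Se1 fixes effort; stroke away)
#0 →J1  (0-jn J2 has e-setter on 2)
#1 →J3  (0-jn J2 has e-setter on 2)
#4 →R1  (0-jn J3 has e-setter on 1)
#3 →I1  (J1: last free bond brings flow in)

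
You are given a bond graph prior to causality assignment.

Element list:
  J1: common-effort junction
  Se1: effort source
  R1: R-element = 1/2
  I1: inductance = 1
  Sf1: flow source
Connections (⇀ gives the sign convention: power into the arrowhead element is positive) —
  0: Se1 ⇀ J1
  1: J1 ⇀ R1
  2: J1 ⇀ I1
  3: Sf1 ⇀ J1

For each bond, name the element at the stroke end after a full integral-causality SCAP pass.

bond 0 stroke at J1  (Se1 fixes effort; stroke away)
bond 3 stroke at Sf1  (source Sf1 imposes f)
bond 1 stroke at R1  (J1: bond 0 brought effort, rest push out)
bond 2 stroke at I1  (0-jn J1 has e-setter on 0)

β0 stroke at J1
β1 stroke at R1
β2 stroke at I1
β3 stroke at Sf1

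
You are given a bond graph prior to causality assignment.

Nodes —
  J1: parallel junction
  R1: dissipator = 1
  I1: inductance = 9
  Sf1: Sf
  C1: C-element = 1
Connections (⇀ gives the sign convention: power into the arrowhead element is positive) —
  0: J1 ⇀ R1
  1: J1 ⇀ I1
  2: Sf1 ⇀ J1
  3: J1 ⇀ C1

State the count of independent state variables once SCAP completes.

#2 →Sf1  (Sf1: flow source, stroke at near end)
#1 →I1  (prefer integral on I1)
#3 →J1  (prefer integral on C1)
#0 →R1  (common-e at J1 fixed by 3)

2  (C1, I1 all integral)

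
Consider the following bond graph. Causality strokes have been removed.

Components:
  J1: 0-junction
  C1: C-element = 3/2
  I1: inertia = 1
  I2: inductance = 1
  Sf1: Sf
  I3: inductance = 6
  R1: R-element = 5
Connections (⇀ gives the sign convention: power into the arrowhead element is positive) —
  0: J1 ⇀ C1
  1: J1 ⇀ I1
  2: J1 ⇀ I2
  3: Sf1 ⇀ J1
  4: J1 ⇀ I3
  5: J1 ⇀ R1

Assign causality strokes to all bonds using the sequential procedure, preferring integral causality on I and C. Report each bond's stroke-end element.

b0 →J1
b1 →I1
b2 →I2
b3 →Sf1
b4 →I3
b5 →R1

#3 stroke→Sf1  (Sf1: flow source, stroke at near end)
#0 stroke→J1  (C1: C, integral causality)
#1 stroke→I1  (0-jn J1 has e-setter on 0)
#2 stroke→I2  (J1 effort already set via bond 0)
#4 stroke→I3  (J1 effort already set via bond 0)
#5 stroke→R1  (J1: bond 0 brought effort, rest push out)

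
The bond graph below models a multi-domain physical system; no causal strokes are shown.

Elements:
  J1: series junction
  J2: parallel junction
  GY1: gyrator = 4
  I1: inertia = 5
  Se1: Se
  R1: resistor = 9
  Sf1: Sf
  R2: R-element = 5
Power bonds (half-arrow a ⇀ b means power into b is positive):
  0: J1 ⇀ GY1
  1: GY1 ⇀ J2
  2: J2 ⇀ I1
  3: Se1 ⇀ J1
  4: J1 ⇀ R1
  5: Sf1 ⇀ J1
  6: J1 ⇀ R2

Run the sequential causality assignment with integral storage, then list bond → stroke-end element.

#3 |J1  (source Se1 imposes e)
#5 |Sf1  (Sf1 (Sf) sets flow on bond)
#0 |J1  (1-jn J1 has f-setter on 5)
#4 |J1  (J1: bond 5 brought flow, rest push out)
#6 |J1  (J1 flow already set via bond 5)
#1 |J2  (GY GY1: same side as bond 0)
#2 |I1  (0-jn J2 has e-setter on 1)

#0 stroke at J1
#1 stroke at J2
#2 stroke at I1
#3 stroke at J1
#4 stroke at J1
#5 stroke at Sf1
#6 stroke at J1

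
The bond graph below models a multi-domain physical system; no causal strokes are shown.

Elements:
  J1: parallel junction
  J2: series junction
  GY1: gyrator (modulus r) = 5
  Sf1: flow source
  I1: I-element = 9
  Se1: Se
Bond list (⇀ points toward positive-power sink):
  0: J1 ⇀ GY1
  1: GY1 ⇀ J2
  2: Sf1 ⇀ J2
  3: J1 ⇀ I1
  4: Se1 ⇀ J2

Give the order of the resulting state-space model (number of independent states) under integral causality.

1  (I1 all integral)

β2 →Sf1  (Sf1: flow source, stroke at near end)
β4 →J2  (Se1 (Se) sets effort on bond)
β1 →J2  (J2: bond 2 brought flow, rest push out)
β0 →J1  (GY1: gyrator matches bond 1)
β3 →I1  (J1: bond 0 brought effort, rest push out)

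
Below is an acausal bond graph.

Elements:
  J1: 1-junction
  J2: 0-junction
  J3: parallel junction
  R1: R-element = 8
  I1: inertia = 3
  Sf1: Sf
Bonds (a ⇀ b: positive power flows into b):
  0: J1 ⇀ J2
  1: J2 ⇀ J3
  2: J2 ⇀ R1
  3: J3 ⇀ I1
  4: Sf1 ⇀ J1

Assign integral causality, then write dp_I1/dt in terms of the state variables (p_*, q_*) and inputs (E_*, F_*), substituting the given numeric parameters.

bond 4 |Sf1  (Sf1 (Sf) sets flow on bond)
bond 0 |J1  (J1: bond 4 brought flow, rest push out)
bond 3 |I1  (I1 integral (f out))
bond 1 |J3  (only one effort-in slot at J3)
bond 2 |J2  (J2: last free bond brings effort in)

dp_I1/dt = 8*F_Sf1 - 8*p_I1/3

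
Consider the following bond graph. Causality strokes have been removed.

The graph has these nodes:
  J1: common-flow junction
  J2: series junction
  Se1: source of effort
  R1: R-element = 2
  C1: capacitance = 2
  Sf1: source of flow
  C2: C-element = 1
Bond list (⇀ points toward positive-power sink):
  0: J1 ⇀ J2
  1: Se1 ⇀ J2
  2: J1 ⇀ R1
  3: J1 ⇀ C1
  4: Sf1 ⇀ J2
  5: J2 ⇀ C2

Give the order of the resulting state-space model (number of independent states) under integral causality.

β1 stroke at J2  (Se1: effort source, stroke at far end)
β4 stroke at Sf1  (Sf1 fixes flow; stroke at Sf1)
β0 stroke at J2  (1-jn J2 has f-setter on 4)
β5 stroke at J2  (J2: bond 4 brought flow, rest push out)
β2 stroke at J1  (J1: bond 0 brought flow, rest push out)
β3 stroke at J1  (J1 flow already set via bond 0)

2  (C1, C2 all integral)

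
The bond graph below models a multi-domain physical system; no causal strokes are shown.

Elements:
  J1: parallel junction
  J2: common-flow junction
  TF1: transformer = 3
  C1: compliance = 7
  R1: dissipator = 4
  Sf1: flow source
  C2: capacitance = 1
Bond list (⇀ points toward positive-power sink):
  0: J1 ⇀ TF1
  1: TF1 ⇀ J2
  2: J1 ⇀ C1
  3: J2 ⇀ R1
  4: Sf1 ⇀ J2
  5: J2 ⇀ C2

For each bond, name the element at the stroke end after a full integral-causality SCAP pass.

#0 stroke at TF1
#1 stroke at J2
#2 stroke at J1
#3 stroke at J2
#4 stroke at Sf1
#5 stroke at J2

bond 4 |Sf1  (Sf1 (Sf) sets flow on bond)
bond 1 |J2  (J2: bond 4 brought flow, rest push out)
bond 3 |J2  (J2: bond 4 brought flow, rest push out)
bond 5 |J2  (J2 flow already set via bond 4)
bond 0 |TF1  (through TF1, causality passes straight; one stroke at TF1)
bond 2 |J1  (J1: last free bond brings effort in)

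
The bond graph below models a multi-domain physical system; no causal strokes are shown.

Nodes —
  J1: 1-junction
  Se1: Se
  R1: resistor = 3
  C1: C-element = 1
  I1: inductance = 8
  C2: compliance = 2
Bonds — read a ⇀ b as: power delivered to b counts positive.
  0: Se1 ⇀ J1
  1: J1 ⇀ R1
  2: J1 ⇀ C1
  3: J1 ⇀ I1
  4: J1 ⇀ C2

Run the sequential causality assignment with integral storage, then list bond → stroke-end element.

β0 stroke→J1  (Se1 fixes effort; stroke away)
β2 stroke→J1  (prefer integral on C1)
β3 stroke→I1  (I1 integral (f out))
β1 stroke→J1  (J1: bond 3 brought flow, rest push out)
β4 stroke→J1  (1-jn J1 has f-setter on 3)

β0 stroke at J1
β1 stroke at J1
β2 stroke at J1
β3 stroke at I1
β4 stroke at J1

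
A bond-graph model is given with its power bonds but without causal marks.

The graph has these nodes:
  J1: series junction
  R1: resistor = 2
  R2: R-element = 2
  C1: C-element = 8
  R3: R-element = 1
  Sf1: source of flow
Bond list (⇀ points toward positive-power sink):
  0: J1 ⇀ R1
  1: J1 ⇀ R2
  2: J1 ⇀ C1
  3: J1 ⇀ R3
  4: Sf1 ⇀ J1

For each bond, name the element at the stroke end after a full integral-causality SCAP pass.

bond 0 →J1
bond 1 →J1
bond 2 →J1
bond 3 →J1
bond 4 →Sf1

#4 stroke at Sf1  (Sf1 fixes flow; stroke at Sf1)
#0 stroke at J1  (J1: bond 4 brought flow, rest push out)
#1 stroke at J1  (common-f at J1 fixed by 4)
#2 stroke at J1  (1-jn J1 has f-setter on 4)
#3 stroke at J1  (J1 flow already set via bond 4)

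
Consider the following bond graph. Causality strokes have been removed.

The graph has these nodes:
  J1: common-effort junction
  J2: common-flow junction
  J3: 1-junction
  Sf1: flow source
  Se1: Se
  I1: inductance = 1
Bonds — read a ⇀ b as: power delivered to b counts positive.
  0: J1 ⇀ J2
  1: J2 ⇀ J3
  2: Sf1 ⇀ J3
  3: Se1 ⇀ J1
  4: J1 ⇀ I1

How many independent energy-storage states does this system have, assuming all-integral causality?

bond 2 stroke at Sf1  (Sf1 fixes flow; stroke at Sf1)
bond 3 stroke at J1  (Se1: effort source, stroke at far end)
bond 0 stroke at J2  (common-e at J1 fixed by 3)
bond 4 stroke at I1  (J1: bond 3 brought effort, rest push out)
bond 1 stroke at J3  (closing 1-jn rule on J2)

1  (I1 all integral)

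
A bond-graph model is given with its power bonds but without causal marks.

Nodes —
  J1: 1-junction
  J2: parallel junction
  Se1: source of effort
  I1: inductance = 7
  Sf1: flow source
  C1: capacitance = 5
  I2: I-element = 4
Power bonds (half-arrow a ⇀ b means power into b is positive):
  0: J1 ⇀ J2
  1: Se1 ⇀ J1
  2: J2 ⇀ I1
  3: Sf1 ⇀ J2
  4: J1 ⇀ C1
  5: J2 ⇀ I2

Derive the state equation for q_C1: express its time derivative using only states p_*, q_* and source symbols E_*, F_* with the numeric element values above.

#1 stroke→J1  (source Se1 imposes e)
#3 stroke→Sf1  (source Sf1 imposes f)
#2 stroke→I1  (I1 outputs flow p/I1)
#4 stroke→J1  (C1 integral (e out))
#0 stroke→J2  (only one flow-in slot at J1)
#5 stroke→I2  (common-e at J2 fixed by 0)

dq_C1/dt = -F_Sf1 + p_I1/7 + p_I2/4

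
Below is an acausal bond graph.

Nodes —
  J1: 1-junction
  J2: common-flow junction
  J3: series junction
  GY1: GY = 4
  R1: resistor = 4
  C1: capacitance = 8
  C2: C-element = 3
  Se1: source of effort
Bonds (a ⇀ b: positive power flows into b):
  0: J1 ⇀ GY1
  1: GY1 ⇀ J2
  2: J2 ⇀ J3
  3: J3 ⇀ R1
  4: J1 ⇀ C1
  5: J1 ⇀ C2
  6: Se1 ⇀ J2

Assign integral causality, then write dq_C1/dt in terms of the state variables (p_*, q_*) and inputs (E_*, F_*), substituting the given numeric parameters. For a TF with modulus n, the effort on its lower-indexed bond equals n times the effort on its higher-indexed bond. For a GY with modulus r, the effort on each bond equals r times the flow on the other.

#6 stroke→J2  (Se1 (Se) sets effort on bond)
#4 stroke→J1  (C1 outputs effort q/C1)
#5 stroke→J1  (prefer integral on C2)
#0 stroke→GY1  (closing 1-jn rule on J1)
#1 stroke→GY1  (GY1: gyrator matches bond 0)
#2 stroke→J2  (J2: bond 1 brought flow, rest push out)
#3 stroke→J3  (J3: bond 2 brought flow, rest push out)

dq_C1/dt = -E_Se1/4 - q_C1/32 - q_C2/12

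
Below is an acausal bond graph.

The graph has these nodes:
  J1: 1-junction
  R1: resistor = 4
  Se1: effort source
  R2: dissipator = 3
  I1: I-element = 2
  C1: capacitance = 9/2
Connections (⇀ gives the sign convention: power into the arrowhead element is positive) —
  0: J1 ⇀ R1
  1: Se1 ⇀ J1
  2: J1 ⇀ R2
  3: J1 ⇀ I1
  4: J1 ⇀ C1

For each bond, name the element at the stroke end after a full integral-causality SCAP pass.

β0 stroke at J1
β1 stroke at J1
β2 stroke at J1
β3 stroke at I1
β4 stroke at J1

b1 |J1  (Se1: effort source, stroke at far end)
b3 |I1  (I1: I, integral causality)
b0 |J1  (J1: bond 3 brought flow, rest push out)
b2 |J1  (J1 flow already set via bond 3)
b4 |J1  (J1 flow already set via bond 3)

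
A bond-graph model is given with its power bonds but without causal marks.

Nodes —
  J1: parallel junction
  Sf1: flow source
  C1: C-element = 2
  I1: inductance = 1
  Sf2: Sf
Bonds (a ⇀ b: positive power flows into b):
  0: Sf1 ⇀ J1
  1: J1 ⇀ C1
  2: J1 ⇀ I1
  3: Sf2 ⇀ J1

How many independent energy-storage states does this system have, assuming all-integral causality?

2  (C1, I1 all integral)

bond 0 →Sf1  (Sf1 fixes flow; stroke at Sf1)
bond 3 →Sf2  (Sf2: flow source, stroke at near end)
bond 1 →J1  (prefer integral on C1)
bond 2 →I1  (J1 effort already set via bond 1)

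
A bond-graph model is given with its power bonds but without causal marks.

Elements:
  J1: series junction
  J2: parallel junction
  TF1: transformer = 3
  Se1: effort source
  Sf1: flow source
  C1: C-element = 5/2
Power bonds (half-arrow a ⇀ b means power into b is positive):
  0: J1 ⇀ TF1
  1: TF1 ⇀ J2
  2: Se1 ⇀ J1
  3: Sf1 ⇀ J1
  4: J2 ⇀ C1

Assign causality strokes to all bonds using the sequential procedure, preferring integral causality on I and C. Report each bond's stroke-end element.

β0 |J1
β1 |TF1
β2 |J1
β3 |Sf1
β4 |J2

β2 →J1  (Se1: effort source, stroke at far end)
β3 →Sf1  (Sf1 fixes flow; stroke at Sf1)
β0 →J1  (1-jn J1 has f-setter on 3)
β1 →TF1  (TF1 one-in-one-out from 0)
β4 →J2  (closing 0-jn rule on J2)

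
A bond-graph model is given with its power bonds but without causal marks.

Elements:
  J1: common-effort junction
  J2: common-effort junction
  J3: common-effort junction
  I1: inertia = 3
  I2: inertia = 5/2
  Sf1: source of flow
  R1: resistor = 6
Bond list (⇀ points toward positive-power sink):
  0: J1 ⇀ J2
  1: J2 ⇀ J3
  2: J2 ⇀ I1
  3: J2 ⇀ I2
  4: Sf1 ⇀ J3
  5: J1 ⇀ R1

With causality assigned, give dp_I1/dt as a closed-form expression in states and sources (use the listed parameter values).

dp_I1/dt = 6*F_Sf1 - 2*p_I1 - 12*p_I2/5

#4 →Sf1  (source Sf1 imposes f)
#1 →J3  (closing 0-jn rule on J3)
#2 →I1  (I1 outputs flow p/I1)
#3 →I2  (I2 outputs flow p/I2)
#0 →J2  (only one effort-in slot at J2)
#5 →J1  (J1 needs exactly one e-in)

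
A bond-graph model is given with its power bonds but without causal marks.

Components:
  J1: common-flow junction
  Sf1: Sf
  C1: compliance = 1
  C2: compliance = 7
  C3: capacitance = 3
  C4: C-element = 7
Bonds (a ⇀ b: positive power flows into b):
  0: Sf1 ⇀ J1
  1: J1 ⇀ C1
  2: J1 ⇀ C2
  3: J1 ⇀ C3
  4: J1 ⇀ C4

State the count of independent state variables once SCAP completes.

4  (C1, C2, C3, C4 all integral)

bond 0 |Sf1  (source Sf1 imposes f)
bond 1 |J1  (common-f at J1 fixed by 0)
bond 2 |J1  (1-jn J1 has f-setter on 0)
bond 3 |J1  (J1 flow already set via bond 0)
bond 4 |J1  (J1 flow already set via bond 0)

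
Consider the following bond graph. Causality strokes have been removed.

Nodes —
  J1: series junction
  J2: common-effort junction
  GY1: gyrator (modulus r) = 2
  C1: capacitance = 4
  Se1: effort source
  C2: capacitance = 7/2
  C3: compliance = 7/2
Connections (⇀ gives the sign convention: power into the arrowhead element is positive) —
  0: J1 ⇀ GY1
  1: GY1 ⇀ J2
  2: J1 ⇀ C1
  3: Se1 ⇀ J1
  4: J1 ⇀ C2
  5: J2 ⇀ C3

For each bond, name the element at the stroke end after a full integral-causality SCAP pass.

#3 stroke→J1  (source Se1 imposes e)
#2 stroke→J1  (C1 integral (e out))
#4 stroke→J1  (C2 outputs effort q/C2)
#0 stroke→GY1  (J1 needs exactly one f-in)
#1 stroke→GY1  (through GY1, causality inverts; strokes same side of GY1)
#5 stroke→J2  (only one effort-in slot at J2)

bond 0 →GY1
bond 1 →GY1
bond 2 →J1
bond 3 →J1
bond 4 →J1
bond 5 →J2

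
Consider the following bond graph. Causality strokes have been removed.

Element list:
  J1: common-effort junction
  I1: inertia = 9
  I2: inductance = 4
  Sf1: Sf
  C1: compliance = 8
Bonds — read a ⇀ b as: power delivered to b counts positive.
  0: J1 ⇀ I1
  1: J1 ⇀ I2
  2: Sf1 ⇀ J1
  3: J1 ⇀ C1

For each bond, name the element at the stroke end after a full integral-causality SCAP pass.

b2 stroke at Sf1  (source Sf1 imposes f)
b0 stroke at I1  (I1: I, integral causality)
b1 stroke at I2  (prefer integral on I2)
b3 stroke at J1  (only one effort-in slot at J1)

β0 stroke→I1
β1 stroke→I2
β2 stroke→Sf1
β3 stroke→J1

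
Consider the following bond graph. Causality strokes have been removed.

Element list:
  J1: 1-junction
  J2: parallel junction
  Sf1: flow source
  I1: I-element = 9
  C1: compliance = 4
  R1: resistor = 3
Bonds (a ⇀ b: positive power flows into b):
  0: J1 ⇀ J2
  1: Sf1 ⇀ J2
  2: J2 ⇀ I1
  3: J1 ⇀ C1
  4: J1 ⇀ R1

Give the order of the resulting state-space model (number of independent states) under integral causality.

2  (C1, I1 all integral)

β1 →Sf1  (Sf1 (Sf) sets flow on bond)
β2 →I1  (I1: I, integral causality)
β0 →J2  (J2 needs exactly one e-in)
β3 →J1  (J1 flow already set via bond 0)
β4 →J1  (common-f at J1 fixed by 0)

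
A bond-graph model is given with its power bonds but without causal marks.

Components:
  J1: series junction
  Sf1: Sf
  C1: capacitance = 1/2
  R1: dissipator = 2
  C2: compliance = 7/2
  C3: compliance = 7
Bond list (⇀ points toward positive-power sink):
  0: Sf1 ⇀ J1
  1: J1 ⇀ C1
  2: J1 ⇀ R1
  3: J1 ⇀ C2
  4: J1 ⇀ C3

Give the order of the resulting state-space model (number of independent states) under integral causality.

#0 stroke at Sf1  (Sf1 (Sf) sets flow on bond)
#1 stroke at J1  (1-jn J1 has f-setter on 0)
#2 stroke at J1  (J1: bond 0 brought flow, rest push out)
#3 stroke at J1  (J1 flow already set via bond 0)
#4 stroke at J1  (J1: bond 0 brought flow, rest push out)

3  (C1, C2, C3 all integral)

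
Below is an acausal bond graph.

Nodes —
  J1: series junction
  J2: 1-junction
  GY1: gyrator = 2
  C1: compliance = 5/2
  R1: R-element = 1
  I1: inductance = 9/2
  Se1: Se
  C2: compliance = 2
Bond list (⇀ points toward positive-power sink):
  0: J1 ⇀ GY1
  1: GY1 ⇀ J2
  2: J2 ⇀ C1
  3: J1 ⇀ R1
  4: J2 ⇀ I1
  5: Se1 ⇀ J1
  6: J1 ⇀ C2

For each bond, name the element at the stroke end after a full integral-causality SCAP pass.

b5 stroke→J1  (Se1: effort source, stroke at far end)
b2 stroke→J2  (prefer integral on C1)
b4 stroke→I1  (I1: I, integral causality)
b1 stroke→J2  (J2 flow already set via bond 4)
b0 stroke→J1  (GY1 both-in/both-out from 1)
b6 stroke→J1  (C2 integral (e out))
b3 stroke→R1  (closing 1-jn rule on J1)

bond 0 |J1
bond 1 |J2
bond 2 |J2
bond 3 |R1
bond 4 |I1
bond 5 |J1
bond 6 |J1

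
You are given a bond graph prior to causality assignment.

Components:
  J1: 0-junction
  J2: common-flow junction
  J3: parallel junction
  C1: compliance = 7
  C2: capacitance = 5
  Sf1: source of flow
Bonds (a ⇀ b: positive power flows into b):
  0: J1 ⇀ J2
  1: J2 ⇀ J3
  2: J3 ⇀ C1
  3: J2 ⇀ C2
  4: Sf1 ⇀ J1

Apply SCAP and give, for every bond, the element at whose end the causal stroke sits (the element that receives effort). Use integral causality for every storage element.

β4 stroke at Sf1  (Sf1: flow source, stroke at near end)
β0 stroke at J1  (only one effort-in slot at J1)
β1 stroke at J2  (1-jn J2 has f-setter on 0)
β3 stroke at J2  (common-f at J2 fixed by 0)
β2 stroke at J3  (closing 0-jn rule on J3)

β0 stroke→J1
β1 stroke→J2
β2 stroke→J3
β3 stroke→J2
β4 stroke→Sf1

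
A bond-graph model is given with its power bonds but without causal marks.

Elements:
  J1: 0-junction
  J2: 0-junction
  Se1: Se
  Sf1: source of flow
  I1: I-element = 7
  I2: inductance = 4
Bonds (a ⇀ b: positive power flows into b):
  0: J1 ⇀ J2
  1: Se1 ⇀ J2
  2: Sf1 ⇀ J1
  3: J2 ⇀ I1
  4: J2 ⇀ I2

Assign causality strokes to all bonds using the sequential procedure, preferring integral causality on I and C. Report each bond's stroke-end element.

β1 |J2  (Se1: effort source, stroke at far end)
β2 |Sf1  (Sf1 fixes flow; stroke at Sf1)
β0 |J1  (closing 0-jn rule on J1)
β3 |I1  (J2 effort already set via bond 1)
β4 |I2  (J2: bond 1 brought effort, rest push out)

b0 stroke→J1
b1 stroke→J2
b2 stroke→Sf1
b3 stroke→I1
b4 stroke→I2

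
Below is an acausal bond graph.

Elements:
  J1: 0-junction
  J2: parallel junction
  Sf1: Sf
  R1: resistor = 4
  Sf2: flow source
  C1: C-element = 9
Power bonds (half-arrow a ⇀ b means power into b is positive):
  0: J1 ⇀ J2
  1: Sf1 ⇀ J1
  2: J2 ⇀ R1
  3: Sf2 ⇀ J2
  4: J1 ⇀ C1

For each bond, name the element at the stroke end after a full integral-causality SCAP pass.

bond 1 stroke at Sf1  (Sf1: flow source, stroke at near end)
bond 3 stroke at Sf2  (Sf2 fixes flow; stroke at Sf2)
bond 4 stroke at J1  (C1: C, integral causality)
bond 0 stroke at J2  (common-e at J1 fixed by 4)
bond 2 stroke at R1  (J2 effort already set via bond 0)

β0 |J2
β1 |Sf1
β2 |R1
β3 |Sf2
β4 |J1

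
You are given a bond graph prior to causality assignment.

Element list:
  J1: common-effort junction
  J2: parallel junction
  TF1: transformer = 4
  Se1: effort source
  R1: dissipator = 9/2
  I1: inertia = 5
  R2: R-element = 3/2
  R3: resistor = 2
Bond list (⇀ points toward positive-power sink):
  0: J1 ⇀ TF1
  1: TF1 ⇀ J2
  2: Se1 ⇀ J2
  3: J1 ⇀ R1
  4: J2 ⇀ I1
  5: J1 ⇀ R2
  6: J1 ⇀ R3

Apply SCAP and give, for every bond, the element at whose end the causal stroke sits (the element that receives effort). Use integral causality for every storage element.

β0 stroke at J1
β1 stroke at TF1
β2 stroke at J2
β3 stroke at R1
β4 stroke at I1
β5 stroke at R2
β6 stroke at R3

#2 |J2  (Se1: effort source, stroke at far end)
#1 |TF1  (0-jn J2 has e-setter on 2)
#4 |I1  (common-e at J2 fixed by 2)
#0 |J1  (through TF1, causality passes straight; one stroke at TF1)
#3 |R1  (J1: bond 0 brought effort, rest push out)
#5 |R2  (common-e at J1 fixed by 0)
#6 |R3  (J1: bond 0 brought effort, rest push out)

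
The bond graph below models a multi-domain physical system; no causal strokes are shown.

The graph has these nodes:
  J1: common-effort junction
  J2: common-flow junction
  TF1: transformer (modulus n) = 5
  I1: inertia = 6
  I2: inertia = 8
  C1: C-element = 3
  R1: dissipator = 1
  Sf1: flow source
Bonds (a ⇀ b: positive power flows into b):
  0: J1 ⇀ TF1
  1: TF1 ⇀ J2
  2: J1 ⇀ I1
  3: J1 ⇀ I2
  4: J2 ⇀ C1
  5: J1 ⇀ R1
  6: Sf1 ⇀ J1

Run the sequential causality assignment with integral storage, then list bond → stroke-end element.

#0 stroke→J1
#1 stroke→TF1
#2 stroke→I1
#3 stroke→I2
#4 stroke→J2
#5 stroke→R1
#6 stroke→Sf1

bond 6 |Sf1  (Sf1 fixes flow; stroke at Sf1)
bond 2 |I1  (I1: I, integral causality)
bond 3 |I2  (prefer integral on I2)
bond 4 |J2  (C1 outputs effort q/C1)
bond 1 |TF1  (J2 needs exactly one f-in)
bond 0 |J1  (TF TF1: opposite of bond 1)
bond 5 |R1  (common-e at J1 fixed by 0)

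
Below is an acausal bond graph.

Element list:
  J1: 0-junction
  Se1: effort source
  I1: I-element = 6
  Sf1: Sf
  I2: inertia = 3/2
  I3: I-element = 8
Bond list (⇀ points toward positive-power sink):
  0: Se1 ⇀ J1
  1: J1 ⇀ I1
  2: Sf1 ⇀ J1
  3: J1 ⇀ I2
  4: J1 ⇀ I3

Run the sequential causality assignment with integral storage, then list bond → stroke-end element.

#0 |J1
#1 |I1
#2 |Sf1
#3 |I2
#4 |I3

β0 stroke→J1  (source Se1 imposes e)
β2 stroke→Sf1  (source Sf1 imposes f)
β1 stroke→I1  (J1: bond 0 brought effort, rest push out)
β3 stroke→I2  (J1: bond 0 brought effort, rest push out)
β4 stroke→I3  (0-jn J1 has e-setter on 0)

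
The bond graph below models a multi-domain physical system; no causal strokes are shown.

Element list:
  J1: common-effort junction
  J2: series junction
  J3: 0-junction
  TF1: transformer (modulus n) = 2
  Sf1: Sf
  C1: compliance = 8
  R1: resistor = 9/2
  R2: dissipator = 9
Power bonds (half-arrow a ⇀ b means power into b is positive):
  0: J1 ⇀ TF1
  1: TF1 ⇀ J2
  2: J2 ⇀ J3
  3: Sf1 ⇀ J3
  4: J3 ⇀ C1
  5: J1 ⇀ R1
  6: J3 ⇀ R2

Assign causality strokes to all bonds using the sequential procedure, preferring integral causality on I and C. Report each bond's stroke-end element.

b0 →J1
b1 →TF1
b2 →J2
b3 →Sf1
b4 →J3
b5 →R1
b6 →R2

β3 →Sf1  (Sf1: flow source, stroke at near end)
β4 →J3  (C1: C, integral causality)
β2 →J2  (common-e at J3 fixed by 4)
β6 →R2  (J3 effort already set via bond 4)
β1 →TF1  (only one flow-in slot at J2)
β0 →J1  (TF1: transformer flips bond 1)
β5 →R1  (0-jn J1 has e-setter on 0)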